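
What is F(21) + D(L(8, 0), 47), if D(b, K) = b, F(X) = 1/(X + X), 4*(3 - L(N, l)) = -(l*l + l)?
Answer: 127/42 ≈ 3.0238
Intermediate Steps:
L(N, l) = 3 + l/4 + l²/4 (L(N, l) = 3 - (-1)*(l*l + l)/4 = 3 - (-1)*(l² + l)/4 = 3 - (-1)*(l + l²)/4 = 3 - (-l - l²)/4 = 3 + (l/4 + l²/4) = 3 + l/4 + l²/4)
F(X) = 1/(2*X)
F(21) + D(L(8, 0), 47) = (½)/21 + (3 + (¼)*0 + (¼)*0²) = (½)*(1/21) + (3 + 0 + (¼)*0) = 1/42 + (3 + 0 + 0) = 1/42 + 3 = 127/42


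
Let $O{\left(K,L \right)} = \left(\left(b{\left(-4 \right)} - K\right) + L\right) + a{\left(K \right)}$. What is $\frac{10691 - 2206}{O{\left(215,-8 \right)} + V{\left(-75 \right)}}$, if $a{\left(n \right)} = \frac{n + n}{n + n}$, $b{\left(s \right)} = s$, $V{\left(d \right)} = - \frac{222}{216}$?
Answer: $- \frac{305460}{8173} \approx -37.374$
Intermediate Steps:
$V{\left(d \right)} = - \frac{37}{36}$ ($V{\left(d \right)} = \left(-222\right) \frac{1}{216} = - \frac{37}{36}$)
$a{\left(n \right)} = 1$ ($a{\left(n \right)} = \frac{2 n}{2 n} = 2 n \frac{1}{2 n} = 1$)
$O{\left(K,L \right)} = -3 + L - K$ ($O{\left(K,L \right)} = \left(\left(-4 - K\right) + L\right) + 1 = \left(-4 + L - K\right) + 1 = -3 + L - K$)
$\frac{10691 - 2206}{O{\left(215,-8 \right)} + V{\left(-75 \right)}} = \frac{10691 - 2206}{\left(-3 - 8 - 215\right) - \frac{37}{36}} = \frac{8485}{\left(-3 - 8 - 215\right) - \frac{37}{36}} = \frac{8485}{-226 - \frac{37}{36}} = \frac{8485}{- \frac{8173}{36}} = 8485 \left(- \frac{36}{8173}\right) = - \frac{305460}{8173}$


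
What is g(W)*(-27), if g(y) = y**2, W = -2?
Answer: -108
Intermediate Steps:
g(W)*(-27) = (-2)**2*(-27) = 4*(-27) = -108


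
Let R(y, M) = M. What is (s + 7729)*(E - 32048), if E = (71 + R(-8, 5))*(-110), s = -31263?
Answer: 950961872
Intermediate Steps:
E = -8360 (E = (71 + 5)*(-110) = 76*(-110) = -8360)
(s + 7729)*(E - 32048) = (-31263 + 7729)*(-8360 - 32048) = -23534*(-40408) = 950961872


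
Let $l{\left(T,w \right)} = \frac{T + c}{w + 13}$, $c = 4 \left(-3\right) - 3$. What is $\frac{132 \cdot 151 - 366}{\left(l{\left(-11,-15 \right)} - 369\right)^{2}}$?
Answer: $\frac{9783}{63368} \approx 0.15438$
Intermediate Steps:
$c = -15$ ($c = -12 - 3 = -15$)
$l{\left(T,w \right)} = \frac{-15 + T}{13 + w}$ ($l{\left(T,w \right)} = \frac{T - 15}{w + 13} = \frac{-15 + T}{13 + w}$)
$\frac{132 \cdot 151 - 366}{\left(l{\left(-11,-15 \right)} - 369\right)^{2}} = \frac{132 \cdot 151 - 366}{\left(\frac{-15 - 11}{13 - 15} - 369\right)^{2}} = \frac{19932 - 366}{\left(\frac{1}{-2} \left(-26\right) - 369\right)^{2}} = \frac{19566}{\left(\left(- \frac{1}{2}\right) \left(-26\right) - 369\right)^{2}} = \frac{19566}{\left(13 - 369\right)^{2}} = \frac{19566}{\left(-356\right)^{2}} = \frac{19566}{126736} = 19566 \cdot \frac{1}{126736} = \frac{9783}{63368}$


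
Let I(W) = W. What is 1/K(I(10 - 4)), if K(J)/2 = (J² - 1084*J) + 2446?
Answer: -1/8044 ≈ -0.00012432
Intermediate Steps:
K(J) = 4892 - 2168*J + 2*J² (K(J) = 2*((J² - 1084*J) + 2446) = 2*(2446 + J² - 1084*J) = 4892 - 2168*J + 2*J²)
1/K(I(10 - 4)) = 1/(4892 - 2168*(10 - 4) + 2*(10 - 4)²) = 1/(4892 - 2168*6 + 2*6²) = 1/(4892 - 13008 + 2*36) = 1/(4892 - 13008 + 72) = 1/(-8044) = -1/8044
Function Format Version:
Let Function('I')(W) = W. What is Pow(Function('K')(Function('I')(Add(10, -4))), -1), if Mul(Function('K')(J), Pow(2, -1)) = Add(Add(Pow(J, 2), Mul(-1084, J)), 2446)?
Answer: Rational(-1, 8044) ≈ -0.00012432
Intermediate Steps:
Function('K')(J) = Add(4892, Mul(-2168, J), Mul(2, Pow(J, 2))) (Function('K')(J) = Mul(2, Add(Add(Pow(J, 2), Mul(-1084, J)), 2446)) = Mul(2, Add(2446, Pow(J, 2), Mul(-1084, J))) = Add(4892, Mul(-2168, J), Mul(2, Pow(J, 2))))
Pow(Function('K')(Function('I')(Add(10, -4))), -1) = Pow(Add(4892, Mul(-2168, Add(10, -4)), Mul(2, Pow(Add(10, -4), 2))), -1) = Pow(Add(4892, Mul(-2168, 6), Mul(2, Pow(6, 2))), -1) = Pow(Add(4892, -13008, Mul(2, 36)), -1) = Pow(Add(4892, -13008, 72), -1) = Pow(-8044, -1) = Rational(-1, 8044)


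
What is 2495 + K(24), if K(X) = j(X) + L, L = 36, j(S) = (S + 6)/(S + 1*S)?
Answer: 20253/8 ≈ 2531.6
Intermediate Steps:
j(S) = (6 + S)/(2*S) (j(S) = (6 + S)/(S + S) = (6 + S)/((2*S)) = (6 + S)*(1/(2*S)) = (6 + S)/(2*S))
K(X) = 36 + (6 + X)/(2*X) (K(X) = (6 + X)/(2*X) + 36 = 36 + (6 + X)/(2*X))
2495 + K(24) = 2495 + (73/2 + 3/24) = 2495 + (73/2 + 3*(1/24)) = 2495 + (73/2 + 1/8) = 2495 + 293/8 = 20253/8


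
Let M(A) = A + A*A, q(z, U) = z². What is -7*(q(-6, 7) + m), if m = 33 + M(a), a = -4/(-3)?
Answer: -4543/9 ≈ -504.78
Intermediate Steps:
a = 4/3 (a = -4*(-⅓) = 4/3 ≈ 1.3333)
M(A) = A + A²
m = 325/9 (m = 33 + 4*(1 + 4/3)/3 = 33 + (4/3)*(7/3) = 33 + 28/9 = 325/9 ≈ 36.111)
-7*(q(-6, 7) + m) = -7*((-6)² + 325/9) = -7*(36 + 325/9) = -7*649/9 = -4543/9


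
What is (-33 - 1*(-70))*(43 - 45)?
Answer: -74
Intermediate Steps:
(-33 - 1*(-70))*(43 - 45) = (-33 + 70)*(-2) = 37*(-2) = -74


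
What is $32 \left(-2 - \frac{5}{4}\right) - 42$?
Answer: $-146$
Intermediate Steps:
$32 \left(-2 - \frac{5}{4}\right) - 42 = 32 \left(- \frac{13}{4}\right) - 42 = -104 - 42 = -146$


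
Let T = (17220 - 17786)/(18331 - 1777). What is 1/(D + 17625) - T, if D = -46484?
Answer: 8158820/238865943 ≈ 0.034157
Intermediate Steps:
T = -283/8277 (T = -566/16554 = -566*1/16554 = -283/8277 ≈ -0.034191)
1/(D + 17625) - T = 1/(-46484 + 17625) - 1*(-283/8277) = 1/(-28859) + 283/8277 = -1/28859 + 283/8277 = 8158820/238865943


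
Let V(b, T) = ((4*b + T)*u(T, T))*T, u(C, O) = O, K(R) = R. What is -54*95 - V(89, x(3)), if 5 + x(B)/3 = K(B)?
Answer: -17730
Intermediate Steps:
x(B) = -15 + 3*B
V(b, T) = T²*(T + 4*b) (V(b, T) = ((4*b + T)*T)*T = ((T + 4*b)*T)*T = (T*(T + 4*b))*T = T²*(T + 4*b))
-54*95 - V(89, x(3)) = -54*95 - (-15 + 3*3)²*((-15 + 3*3) + 4*89) = -5130 - (-15 + 9)²*((-15 + 9) + 356) = -5130 - (-6)²*(-6 + 356) = -5130 - 36*350 = -5130 - 1*12600 = -5130 - 12600 = -17730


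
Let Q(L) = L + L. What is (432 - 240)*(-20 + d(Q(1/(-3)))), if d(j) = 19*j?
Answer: -6272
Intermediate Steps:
Q(L) = 2*L
(432 - 240)*(-20 + d(Q(1/(-3)))) = (432 - 240)*(-20 + 19*(2*(1/(-3)))) = 192*(-20 + 19*(2*(1*(-⅓)))) = 192*(-20 + 19*(2*(-⅓))) = 192*(-20 + 19*(-⅔)) = 192*(-20 - 38/3) = 192*(-98/3) = -6272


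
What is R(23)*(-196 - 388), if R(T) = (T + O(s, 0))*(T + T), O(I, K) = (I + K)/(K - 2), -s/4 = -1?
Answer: -564144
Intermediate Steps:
s = 4 (s = -4*(-1) = 4)
O(I, K) = (I + K)/(-2 + K)
R(T) = 2*T*(-2 + T) (R(T) = (T + (4 + 0)/(-2 + 0))*(T + T) = (T + 4/(-2))*(2*T) = (T - ½*4)*(2*T) = (T - 2)*(2*T) = (-2 + T)*(2*T) = 2*T*(-2 + T))
R(23)*(-196 - 388) = (2*23*(-2 + 23))*(-196 - 388) = (2*23*21)*(-584) = 966*(-584) = -564144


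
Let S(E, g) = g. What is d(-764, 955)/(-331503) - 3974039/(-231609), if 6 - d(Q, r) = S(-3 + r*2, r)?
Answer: 439208549186/25593026109 ≈ 17.161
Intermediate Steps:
d(Q, r) = 6 - r
d(-764, 955)/(-331503) - 3974039/(-231609) = (6 - 1*955)/(-331503) - 3974039/(-231609) = (6 - 955)*(-1/331503) - 3974039*(-1/231609) = -949*(-1/331503) + 3974039/231609 = 949/331503 + 3974039/231609 = 439208549186/25593026109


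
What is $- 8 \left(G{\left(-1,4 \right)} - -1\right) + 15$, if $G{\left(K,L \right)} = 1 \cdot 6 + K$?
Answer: $-33$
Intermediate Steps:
$G{\left(K,L \right)} = 6 + K$
$- 8 \left(G{\left(-1,4 \right)} - -1\right) + 15 = - 8 \left(\left(6 - 1\right) - -1\right) + 15 = - 8 \left(5 + 1\right) + 15 = \left(-8\right) 6 + 15 = -48 + 15 = -33$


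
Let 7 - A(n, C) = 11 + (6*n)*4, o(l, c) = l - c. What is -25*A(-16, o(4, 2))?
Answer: -9500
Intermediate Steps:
A(n, C) = -4 - 24*n (A(n, C) = 7 - (11 + (6*n)*4) = 7 - (11 + 24*n) = 7 + (-11 - 24*n) = -4 - 24*n)
-25*A(-16, o(4, 2)) = -25*(-4 - 24*(-16)) = -25*(-4 + 384) = -25*380 = -9500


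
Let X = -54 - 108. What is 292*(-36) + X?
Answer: -10674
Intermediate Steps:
X = -162
292*(-36) + X = 292*(-36) - 162 = -10512 - 162 = -10674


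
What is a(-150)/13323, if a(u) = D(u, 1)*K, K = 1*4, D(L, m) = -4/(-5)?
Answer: 16/66615 ≈ 0.00024019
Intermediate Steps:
D(L, m) = ⅘ (D(L, m) = -4*(-⅕) = ⅘)
K = 4
a(u) = 16/5 (a(u) = (⅘)*4 = 16/5)
a(-150)/13323 = (16/5)/13323 = (16/5)*(1/13323) = 16/66615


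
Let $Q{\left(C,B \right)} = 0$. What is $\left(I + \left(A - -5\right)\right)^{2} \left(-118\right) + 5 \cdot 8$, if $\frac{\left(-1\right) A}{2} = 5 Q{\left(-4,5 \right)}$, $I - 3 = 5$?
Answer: $-19902$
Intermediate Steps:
$I = 8$ ($I = 3 + 5 = 8$)
$A = 0$ ($A = - 2 \cdot 5 \cdot 0 = \left(-2\right) 0 = 0$)
$\left(I + \left(A - -5\right)\right)^{2} \left(-118\right) + 5 \cdot 8 = \left(8 + \left(0 - -5\right)\right)^{2} \left(-118\right) + 5 \cdot 8 = \left(8 + \left(0 + 5\right)\right)^{2} \left(-118\right) + 40 = \left(8 + 5\right)^{2} \left(-118\right) + 40 = 13^{2} \left(-118\right) + 40 = 169 \left(-118\right) + 40 = -19942 + 40 = -19902$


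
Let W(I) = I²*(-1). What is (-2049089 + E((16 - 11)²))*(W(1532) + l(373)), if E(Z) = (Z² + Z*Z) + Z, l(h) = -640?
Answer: 4807579206496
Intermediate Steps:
E(Z) = Z + 2*Z² (E(Z) = (Z² + Z²) + Z = 2*Z² + Z = Z + 2*Z²)
W(I) = -I²
(-2049089 + E((16 - 11)²))*(W(1532) + l(373)) = (-2049089 + (16 - 11)²*(1 + 2*(16 - 11)²))*(-1*1532² - 640) = (-2049089 + 5²*(1 + 2*5²))*(-1*2347024 - 640) = (-2049089 + 25*(1 + 2*25))*(-2347024 - 640) = (-2049089 + 25*(1 + 50))*(-2347664) = (-2049089 + 25*51)*(-2347664) = (-2049089 + 1275)*(-2347664) = -2047814*(-2347664) = 4807579206496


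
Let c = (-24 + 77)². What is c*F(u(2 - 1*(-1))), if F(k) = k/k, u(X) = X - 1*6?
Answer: 2809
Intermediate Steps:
u(X) = -6 + X (u(X) = X - 6 = -6 + X)
F(k) = 1
c = 2809 (c = 53² = 2809)
c*F(u(2 - 1*(-1))) = 2809*1 = 2809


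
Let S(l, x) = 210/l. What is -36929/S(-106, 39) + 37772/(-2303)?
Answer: 91909199/4935 ≈ 18624.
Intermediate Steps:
-36929/S(-106, 39) + 37772/(-2303) = -36929/(210/(-106)) + 37772/(-2303) = -36929/(210*(-1/106)) + 37772*(-1/2303) = -36929/(-105/53) - 5396/329 = -36929*(-53/105) - 5396/329 = 1957237/105 - 5396/329 = 91909199/4935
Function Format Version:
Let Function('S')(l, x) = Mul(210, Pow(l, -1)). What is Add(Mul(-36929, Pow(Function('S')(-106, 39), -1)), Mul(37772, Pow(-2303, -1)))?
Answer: Rational(91909199, 4935) ≈ 18624.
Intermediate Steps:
Add(Mul(-36929, Pow(Function('S')(-106, 39), -1)), Mul(37772, Pow(-2303, -1))) = Add(Mul(-36929, Pow(Mul(210, Pow(-106, -1)), -1)), Mul(37772, Pow(-2303, -1))) = Add(Mul(-36929, Pow(Mul(210, Rational(-1, 106)), -1)), Mul(37772, Rational(-1, 2303))) = Add(Mul(-36929, Pow(Rational(-105, 53), -1)), Rational(-5396, 329)) = Add(Mul(-36929, Rational(-53, 105)), Rational(-5396, 329)) = Add(Rational(1957237, 105), Rational(-5396, 329)) = Rational(91909199, 4935)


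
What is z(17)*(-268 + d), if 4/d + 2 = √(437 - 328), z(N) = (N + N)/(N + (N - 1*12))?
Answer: -478244/1155 + 68*√109/1155 ≈ -413.45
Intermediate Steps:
z(N) = 2*N/(-12 + 2*N) (z(N) = (2*N)/(N + (N - 12)) = (2*N)/(N + (-12 + N)) = (2*N)/(-12 + 2*N) = 2*N/(-12 + 2*N))
d = 4/(-2 + √109) (d = 4/(-2 + √(437 - 328)) = 4/(-2 + √109) ≈ 0.47392)
z(17)*(-268 + d) = (17/(-6 + 17))*(-268 + (8/105 + 4*√109/105)) = (17/11)*(-28132/105 + 4*√109/105) = (17*(1/11))*(-28132/105 + 4*√109/105) = 17*(-28132/105 + 4*√109/105)/11 = -478244/1155 + 68*√109/1155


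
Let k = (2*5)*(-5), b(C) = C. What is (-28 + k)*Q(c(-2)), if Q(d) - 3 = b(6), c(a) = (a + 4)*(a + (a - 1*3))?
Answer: -702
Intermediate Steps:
c(a) = (-3 + 2*a)*(4 + a) (c(a) = (4 + a)*(a + (a - 3)) = (4 + a)*(a + (-3 + a)) = (4 + a)*(-3 + 2*a) = (-3 + 2*a)*(4 + a))
k = -50 (k = 10*(-5) = -50)
Q(d) = 9 (Q(d) = 3 + 6 = 9)
(-28 + k)*Q(c(-2)) = (-28 - 50)*9 = -78*9 = -702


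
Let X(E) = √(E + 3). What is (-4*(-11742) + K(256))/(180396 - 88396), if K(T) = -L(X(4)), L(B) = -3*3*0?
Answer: 5871/11500 ≈ 0.51052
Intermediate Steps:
X(E) = √(3 + E)
L(B) = 0 (L(B) = -9*0 = 0)
K(T) = 0 (K(T) = -1*0 = 0)
(-4*(-11742) + K(256))/(180396 - 88396) = (-4*(-11742) + 0)/(180396 - 88396) = (46968 + 0)/92000 = 46968*(1/92000) = 5871/11500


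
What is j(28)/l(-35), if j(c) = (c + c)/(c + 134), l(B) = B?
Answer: -4/405 ≈ -0.0098765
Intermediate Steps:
j(c) = 2*c/(134 + c) (j(c) = (2*c)/(134 + c) = 2*c/(134 + c))
j(28)/l(-35) = (2*28/(134 + 28))/(-35) = (2*28/162)*(-1/35) = (2*28*(1/162))*(-1/35) = (28/81)*(-1/35) = -4/405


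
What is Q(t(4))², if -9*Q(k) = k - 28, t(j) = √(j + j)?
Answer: 88/9 - 112*√2/81 ≈ 7.8223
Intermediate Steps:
t(j) = √2*√j (t(j) = √(2*j) = √2*√j)
Q(k) = 28/9 - k/9 (Q(k) = -(k - 28)/9 = -(-28 + k)/9 = 28/9 - k/9)
Q(t(4))² = (28/9 - √2*√4/9)² = (28/9 - √2*2/9)² = (28/9 - 2*√2/9)²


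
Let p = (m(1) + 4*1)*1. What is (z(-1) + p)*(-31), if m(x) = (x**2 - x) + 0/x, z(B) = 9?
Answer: -403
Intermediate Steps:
m(x) = x**2 - x (m(x) = (x**2 - x) + 0 = x**2 - x)
p = 4 (p = (1*(-1 + 1) + 4*1)*1 = (1*0 + 4)*1 = (0 + 4)*1 = 4*1 = 4)
(z(-1) + p)*(-31) = (9 + 4)*(-31) = 13*(-31) = -403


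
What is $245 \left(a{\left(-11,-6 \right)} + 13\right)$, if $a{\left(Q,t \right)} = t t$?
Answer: $12005$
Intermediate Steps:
$a{\left(Q,t \right)} = t^{2}$
$245 \left(a{\left(-11,-6 \right)} + 13\right) = 245 \left(\left(-6\right)^{2} + 13\right) = 245 \left(36 + 13\right) = 245 \cdot 49 = 12005$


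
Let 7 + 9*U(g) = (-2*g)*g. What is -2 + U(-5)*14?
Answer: -272/3 ≈ -90.667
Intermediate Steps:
U(g) = -7/9 - 2*g²/9 (U(g) = -7/9 + ((-2*g)*g)/9 = -7/9 + (-2*g²)/9 = -7/9 - 2*g²/9)
-2 + U(-5)*14 = -2 + (-7/9 - 2/9*(-5)²)*14 = -2 + (-7/9 - 2/9*25)*14 = -2 + (-7/9 - 50/9)*14 = -2 - 19/3*14 = -2 - 266/3 = -272/3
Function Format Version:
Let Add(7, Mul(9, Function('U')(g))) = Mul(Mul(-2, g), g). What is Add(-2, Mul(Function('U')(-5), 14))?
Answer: Rational(-272, 3) ≈ -90.667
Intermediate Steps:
Function('U')(g) = Add(Rational(-7, 9), Mul(Rational(-2, 9), Pow(g, 2))) (Function('U')(g) = Add(Rational(-7, 9), Mul(Rational(1, 9), Mul(Mul(-2, g), g))) = Add(Rational(-7, 9), Mul(Rational(1, 9), Mul(-2, Pow(g, 2)))) = Add(Rational(-7, 9), Mul(Rational(-2, 9), Pow(g, 2))))
Add(-2, Mul(Function('U')(-5), 14)) = Add(-2, Mul(Add(Rational(-7, 9), Mul(Rational(-2, 9), Pow(-5, 2))), 14)) = Add(-2, Mul(Add(Rational(-7, 9), Mul(Rational(-2, 9), 25)), 14)) = Add(-2, Mul(Add(Rational(-7, 9), Rational(-50, 9)), 14)) = Add(-2, Mul(Rational(-19, 3), 14)) = Add(-2, Rational(-266, 3)) = Rational(-272, 3)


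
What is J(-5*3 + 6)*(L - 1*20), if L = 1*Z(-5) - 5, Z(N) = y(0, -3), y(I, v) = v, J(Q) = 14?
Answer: -392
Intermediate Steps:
Z(N) = -3
L = -8 (L = 1*(-3) - 5 = -3 - 5 = -8)
J(-5*3 + 6)*(L - 1*20) = 14*(-8 - 1*20) = 14*(-8 - 20) = 14*(-28) = -392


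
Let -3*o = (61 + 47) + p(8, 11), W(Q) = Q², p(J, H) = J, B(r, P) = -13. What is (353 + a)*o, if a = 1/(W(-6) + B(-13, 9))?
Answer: -941920/69 ≈ -13651.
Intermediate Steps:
o = -116/3 (o = -((61 + 47) + 8)/3 = -(108 + 8)/3 = -⅓*116 = -116/3 ≈ -38.667)
a = 1/23 (a = 1/((-6)² - 13) = 1/(36 - 13) = 1/23 ≈ 0.043478)
(353 + a)*o = (353 + 1/23)*(-116/3) = (8120/23)*(-116/3) = -941920/69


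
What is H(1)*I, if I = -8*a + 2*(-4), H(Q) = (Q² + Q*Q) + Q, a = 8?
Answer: -216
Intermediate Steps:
H(Q) = Q + 2*Q² (H(Q) = (Q² + Q²) + Q = 2*Q² + Q = Q + 2*Q²)
I = -72 (I = -8*8 + 2*(-4) = -64 - 8 = -72)
H(1)*I = (1*(1 + 2*1))*(-72) = (1*(1 + 2))*(-72) = (1*3)*(-72) = 3*(-72) = -216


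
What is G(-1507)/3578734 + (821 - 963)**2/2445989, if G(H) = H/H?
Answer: 72164038365/8753543997926 ≈ 0.0082440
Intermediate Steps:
G(H) = 1
G(-1507)/3578734 + (821 - 963)**2/2445989 = 1/3578734 + (821 - 963)**2/2445989 = 1*(1/3578734) + (-142)**2*(1/2445989) = 1/3578734 + 20164*(1/2445989) = 1/3578734 + 20164/2445989 = 72164038365/8753543997926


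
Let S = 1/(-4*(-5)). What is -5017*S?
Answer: -5017/20 ≈ -250.85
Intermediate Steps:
S = 1/20 ≈ 0.050000
-5017*S = -5017*1/20 = -5017/20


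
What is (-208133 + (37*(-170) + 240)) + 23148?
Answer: -191035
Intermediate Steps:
(-208133 + (37*(-170) + 240)) + 23148 = (-208133 + (-6290 + 240)) + 23148 = (-208133 - 6050) + 23148 = -214183 + 23148 = -191035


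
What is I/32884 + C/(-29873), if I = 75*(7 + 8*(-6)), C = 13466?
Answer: -534675419/982343732 ≈ -0.54429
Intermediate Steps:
I = -3075 (I = 75*(7 - 48) = 75*(-41) = -3075)
I/32884 + C/(-29873) = -3075/32884 + 13466/(-29873) = -3075*1/32884 + 13466*(-1/29873) = -3075/32884 - 13466/29873 = -534675419/982343732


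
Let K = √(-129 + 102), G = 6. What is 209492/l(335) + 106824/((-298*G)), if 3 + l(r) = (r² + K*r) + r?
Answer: 2*(-4473255*√3 + 485384053*I)/(447*(-37519*I + 335*√3)) ≈ -57.884 - 0.028777*I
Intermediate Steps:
K = 3*I*√3 (K = √(-27) = 3*I*√3 ≈ 5.1962*I)
l(r) = -3 + r + r² + 3*I*r*√3 (l(r) = -3 + ((r² + (3*I*√3)*r) + r) = -3 + ((r² + 3*I*r*√3) + r) = -3 + (r + r² + 3*I*r*√3) = -3 + r + r² + 3*I*r*√3)
209492/l(335) + 106824/((-298*G)) = 209492/(-3 + 335 + 335² + 3*I*335*√3) + 106824/((-298*6)) = 209492/(-3 + 335 + 112225 + 1005*I*√3) + 106824/(-1788) = 209492/(112557 + 1005*I*√3) + 106824*(-1/1788) = 209492/(112557 + 1005*I*√3) - 8902/149 = -8902/149 + 209492/(112557 + 1005*I*√3)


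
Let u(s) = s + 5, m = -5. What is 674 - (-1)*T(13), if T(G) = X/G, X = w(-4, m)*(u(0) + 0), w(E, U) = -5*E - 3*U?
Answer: 8937/13 ≈ 687.46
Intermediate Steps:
u(s) = 5 + s
X = 175 (X = (-5*(-4) - 3*(-5))*((5 + 0) + 0) = (20 + 15)*(5 + 0) = 35*5 = 175)
T(G) = 175/G
674 - (-1)*T(13) = 674 - (-1)*175/13 = 674 - 1*(-175/13) = 674 + 175/13 = 8937/13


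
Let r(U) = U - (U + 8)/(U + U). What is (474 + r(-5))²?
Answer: 22024249/100 ≈ 2.2024e+5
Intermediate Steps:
r(U) = U - (8 + U)/(2*U)
(474 + r(-5))² = (474 + (-½ - 5 - 4/(-5)))² = (474 + (-½ - 5 - 4*(-⅕)))² = (474 + (-½ - 5 + ⅘))² = (474 - 47/10)² = (4693/10)² = 22024249/100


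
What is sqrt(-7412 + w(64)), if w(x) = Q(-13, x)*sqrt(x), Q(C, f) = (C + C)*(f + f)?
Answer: 2*I*sqrt(8509) ≈ 184.49*I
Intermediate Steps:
Q(C, f) = 4*C*f (Q(C, f) = (2*C)*(2*f) = 4*C*f)
w(x) = -52*x**(3/2) (w(x) = (4*(-13)*x)*sqrt(x) = (-52*x)*sqrt(x) = -52*x**(3/2))
sqrt(-7412 + w(64)) = sqrt(-7412 - 52*64**(3/2)) = sqrt(-7412 - 52*512) = sqrt(-7412 - 26624) = sqrt(-34036) = 2*I*sqrt(8509)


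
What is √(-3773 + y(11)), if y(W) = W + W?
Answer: 11*I*√31 ≈ 61.245*I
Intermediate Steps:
y(W) = 2*W
√(-3773 + y(11)) = √(-3773 + 2*11) = √(-3773 + 22) = √(-3751) = 11*I*√31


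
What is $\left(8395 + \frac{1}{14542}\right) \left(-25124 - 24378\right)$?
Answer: $- \frac{3021604332341}{7271} \approx -4.1557 \cdot 10^{8}$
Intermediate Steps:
$\left(8395 + \frac{1}{14542}\right) \left(-25124 - 24378\right) = \left(8395 + \frac{1}{14542}\right) \left(-49502\right) = \frac{122080091}{14542} \left(-49502\right) = - \frac{3021604332341}{7271}$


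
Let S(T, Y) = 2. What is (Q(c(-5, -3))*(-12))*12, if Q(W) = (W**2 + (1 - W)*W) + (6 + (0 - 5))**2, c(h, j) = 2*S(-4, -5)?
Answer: -720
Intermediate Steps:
c(h, j) = 4 (c(h, j) = 2*2 = 4)
Q(W) = 1 + W**2 + W*(1 - W) (Q(W) = (W**2 + W*(1 - W)) + (6 - 5)**2 = (W**2 + W*(1 - W)) + 1**2 = (W**2 + W*(1 - W)) + 1 = 1 + W**2 + W*(1 - W))
(Q(c(-5, -3))*(-12))*12 = ((1 + 4)*(-12))*12 = (5*(-12))*12 = -60*12 = -720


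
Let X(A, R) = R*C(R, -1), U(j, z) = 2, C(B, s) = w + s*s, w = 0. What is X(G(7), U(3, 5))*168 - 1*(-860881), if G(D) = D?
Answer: 861217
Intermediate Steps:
C(B, s) = s**2 (C(B, s) = 0 + s*s = 0 + s**2 = s**2)
X(A, R) = R (X(A, R) = R*(-1)**2 = R*1 = R)
X(G(7), U(3, 5))*168 - 1*(-860881) = 2*168 - 1*(-860881) = 336 + 860881 = 861217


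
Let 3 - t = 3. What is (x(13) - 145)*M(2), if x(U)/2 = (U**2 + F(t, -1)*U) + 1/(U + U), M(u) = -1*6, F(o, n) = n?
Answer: -13032/13 ≈ -1002.5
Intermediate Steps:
t = 0 (t = 3 - 1*3 = 3 - 3 = 0)
M(u) = -6
x(U) = 1/U - 2*U + 2*U**2 (x(U) = 2*((U**2 - U) + 1/(U + U)) = 2*((U**2 - U) + 1/(2*U)) = 2*(U**2 + 1/(2*U) - U) = 1/U - 2*U + 2*U**2)
(x(13) - 145)*M(2) = ((1 + 2*13**2*(-1 + 13))/13 - 145)*(-6) = ((1 + 2*169*12)/13 - 145)*(-6) = ((1 + 4056)/13 - 145)*(-6) = ((1/13)*4057 - 145)*(-6) = (4057/13 - 145)*(-6) = (2172/13)*(-6) = -13032/13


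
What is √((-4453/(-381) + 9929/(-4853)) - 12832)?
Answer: 2*I*√10959189853682247/1848993 ≈ 113.24*I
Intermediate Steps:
√((-4453/(-381) + 9929/(-4853)) - 12832) = √((-4453*(-1/381) + 9929*(-1/4853)) - 12832) = √((4453/381 - 9929/4853) - 12832) = √(17827460/1848993 - 12832) = √(-23708450716/1848993) = 2*I*√10959189853682247/1848993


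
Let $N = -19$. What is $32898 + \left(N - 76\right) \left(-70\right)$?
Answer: $39548$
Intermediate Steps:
$32898 + \left(N - 76\right) \left(-70\right) = 32898 + \left(-19 - 76\right) \left(-70\right) = 32898 - -6650 = 32898 + 6650 = 39548$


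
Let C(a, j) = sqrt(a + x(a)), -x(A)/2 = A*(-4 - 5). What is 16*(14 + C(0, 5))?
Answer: 224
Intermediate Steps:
x(A) = 18*A (x(A) = -2*A*(-4 - 5) = -2*A*(-9) = -(-18)*A = 18*A)
C(a, j) = sqrt(19)*sqrt(a) (C(a, j) = sqrt(a + 18*a) = sqrt(19*a) = sqrt(19)*sqrt(a))
16*(14 + C(0, 5)) = 16*(14 + sqrt(19)*sqrt(0)) = 16*(14 + sqrt(19)*0) = 16*(14 + 0) = 16*14 = 224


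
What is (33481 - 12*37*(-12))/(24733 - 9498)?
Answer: 38809/15235 ≈ 2.5474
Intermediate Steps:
(33481 - 12*37*(-12))/(24733 - 9498) = (33481 - 444*(-12))/15235 = (33481 + 5328)*(1/15235) = 38809*(1/15235) = 38809/15235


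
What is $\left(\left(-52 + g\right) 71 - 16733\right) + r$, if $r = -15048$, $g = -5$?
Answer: $-35828$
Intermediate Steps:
$\left(\left(-52 + g\right) 71 - 16733\right) + r = \left(\left(-52 - 5\right) 71 - 16733\right) - 15048 = \left(\left(-57\right) 71 - 16733\right) - 15048 = \left(-4047 - 16733\right) - 15048 = -20780 - 15048 = -35828$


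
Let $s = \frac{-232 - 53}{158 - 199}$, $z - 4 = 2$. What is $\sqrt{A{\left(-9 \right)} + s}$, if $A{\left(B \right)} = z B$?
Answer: $\frac{i \sqrt{79089}}{41} \approx 6.8592 i$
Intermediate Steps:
$z = 6$ ($z = 4 + 2 = 6$)
$A{\left(B \right)} = 6 B$
$s = \frac{285}{41}$ ($s = - \frac{285}{-41} = \left(-285\right) \left(- \frac{1}{41}\right) = \frac{285}{41} \approx 6.9512$)
$\sqrt{A{\left(-9 \right)} + s} = \sqrt{6 \left(-9\right) + \frac{285}{41}} = \sqrt{-54 + \frac{285}{41}} = \sqrt{- \frac{1929}{41}} = \frac{i \sqrt{79089}}{41}$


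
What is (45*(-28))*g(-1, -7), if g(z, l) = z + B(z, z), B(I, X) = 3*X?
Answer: 5040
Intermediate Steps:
g(z, l) = 4*z (g(z, l) = z + 3*z = 4*z)
(45*(-28))*g(-1, -7) = (45*(-28))*(4*(-1)) = -1260*(-4) = 5040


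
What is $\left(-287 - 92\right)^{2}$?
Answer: $143641$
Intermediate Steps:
$\left(-287 - 92\right)^{2} = \left(-379\right)^{2} = 143641$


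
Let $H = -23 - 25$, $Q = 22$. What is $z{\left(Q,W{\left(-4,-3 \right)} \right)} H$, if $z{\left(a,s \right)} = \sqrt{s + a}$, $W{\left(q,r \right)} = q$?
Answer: $- 144 \sqrt{2} \approx -203.65$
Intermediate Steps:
$z{\left(a,s \right)} = \sqrt{a + s}$
$H = -48$
$z{\left(Q,W{\left(-4,-3 \right)} \right)} H = \sqrt{22 - 4} \left(-48\right) = \sqrt{18} \left(-48\right) = 3 \sqrt{2} \left(-48\right) = - 144 \sqrt{2}$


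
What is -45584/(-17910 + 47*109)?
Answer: 45584/12787 ≈ 3.5649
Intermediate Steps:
-45584/(-17910 + 47*109) = -45584/(-17910 + 5123) = -45584/(-12787) = -45584*(-1/12787) = 45584/12787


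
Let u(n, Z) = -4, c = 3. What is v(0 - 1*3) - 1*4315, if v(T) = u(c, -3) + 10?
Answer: -4309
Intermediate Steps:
v(T) = 6 (v(T) = -4 + 10 = 6)
v(0 - 1*3) - 1*4315 = 6 - 1*4315 = 6 - 4315 = -4309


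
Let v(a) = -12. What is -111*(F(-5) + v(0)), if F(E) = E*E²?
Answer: 15207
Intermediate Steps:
F(E) = E³
-111*(F(-5) + v(0)) = -111*((-5)³ - 12) = -111*(-125 - 12) = -111*(-137) = 15207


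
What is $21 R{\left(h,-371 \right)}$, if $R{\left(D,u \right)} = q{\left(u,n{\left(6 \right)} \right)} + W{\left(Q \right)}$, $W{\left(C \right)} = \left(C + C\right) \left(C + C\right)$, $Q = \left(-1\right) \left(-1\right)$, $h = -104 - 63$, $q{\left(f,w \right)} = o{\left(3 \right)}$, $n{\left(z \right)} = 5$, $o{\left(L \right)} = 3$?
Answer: $147$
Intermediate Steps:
$q{\left(f,w \right)} = 3$
$h = -167$ ($h = -104 - 63 = -167$)
$Q = 1$
$W{\left(C \right)} = 4 C^{2}$ ($W{\left(C \right)} = 2 C 2 C = 4 C^{2}$)
$R{\left(D,u \right)} = 7$ ($R{\left(D,u \right)} = 3 + 4 \cdot 1^{2} = 3 + 4 \cdot 1 = 3 + 4 = 7$)
$21 R{\left(h,-371 \right)} = 21 \cdot 7 = 147$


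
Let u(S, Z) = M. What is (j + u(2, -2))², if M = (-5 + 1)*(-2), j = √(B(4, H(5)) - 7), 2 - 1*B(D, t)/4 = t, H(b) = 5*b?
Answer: -35 + 48*I*√11 ≈ -35.0 + 159.2*I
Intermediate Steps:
B(D, t) = 8 - 4*t
j = 3*I*√11 (j = √((8 - 20*5) - 7) = √((8 - 4*25) - 7) = √((8 - 100) - 7) = √(-92 - 7) = √(-99) = 3*I*√11 ≈ 9.9499*I)
M = 8 (M = -4*(-2) = 8)
u(S, Z) = 8
(j + u(2, -2))² = (3*I*√11 + 8)² = (8 + 3*I*√11)²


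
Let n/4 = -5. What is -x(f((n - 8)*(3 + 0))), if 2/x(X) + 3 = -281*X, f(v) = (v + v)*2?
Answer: -2/94413 ≈ -2.1184e-5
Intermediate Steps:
n = -20 (n = 4*(-5) = -20)
f(v) = 4*v (f(v) = (2*v)*2 = 4*v)
x(X) = 2/(-3 - 281*X)
-x(f((n - 8)*(3 + 0))) = -(-2)/(3 + 281*(4*((-20 - 8)*(3 + 0)))) = -(-2)/(3 + 281*(4*(-28*3))) = -(-2)/(3 + 281*(4*(-84))) = -(-2)/(3 + 281*(-336)) = -(-2)/(3 - 94416) = -(-2)/(-94413) = -(-2)*(-1)/94413 = -1*2/94413 = -2/94413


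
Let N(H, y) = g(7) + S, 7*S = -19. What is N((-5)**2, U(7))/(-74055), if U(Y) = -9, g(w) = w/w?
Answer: 4/172795 ≈ 2.3149e-5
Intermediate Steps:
g(w) = 1
S = -19/7 (S = (1/7)*(-19) = -19/7 ≈ -2.7143)
N(H, y) = -12/7 (N(H, y) = 1 - 19/7 = -12/7)
N((-5)**2, U(7))/(-74055) = -12/7/(-74055) = -12/7*(-1/74055) = 4/172795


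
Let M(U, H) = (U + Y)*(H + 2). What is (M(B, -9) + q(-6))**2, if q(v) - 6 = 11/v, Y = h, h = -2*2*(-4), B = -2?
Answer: 316969/36 ≈ 8804.7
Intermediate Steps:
h = 16 (h = -(-16) = -2*(-8) = 16)
Y = 16
q(v) = 6 + 11/v
M(U, H) = (2 + H)*(16 + U) (M(U, H) = (U + 16)*(H + 2) = (16 + U)*(2 + H) = (2 + H)*(16 + U))
(M(B, -9) + q(-6))**2 = ((32 + 2*(-2) + 16*(-9) - 9*(-2)) + (6 + 11/(-6)))**2 = ((32 - 4 - 144 + 18) + (6 + 11*(-1/6)))**2 = (-98 + (6 - 11/6))**2 = (-98 + 25/6)**2 = (-563/6)**2 = 316969/36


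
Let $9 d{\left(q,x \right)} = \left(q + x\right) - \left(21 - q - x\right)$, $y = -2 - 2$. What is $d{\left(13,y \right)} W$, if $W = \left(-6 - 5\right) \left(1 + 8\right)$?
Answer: $33$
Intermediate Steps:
$W = -99$ ($W = \left(-11\right) 9 = -99$)
$y = -4$ ($y = -2 - 2 = -4$)
$d{\left(q,x \right)} = - \frac{7}{3} + \frac{2 q}{9} + \frac{2 x}{9}$ ($d{\left(q,x \right)} = \frac{\left(q + x\right) - \left(21 - q - x\right)}{9} = \frac{\left(q + x\right) + \left(-21 + q + x\right)}{9} = \frac{-21 + 2 q + 2 x}{9} = - \frac{7}{3} + \frac{2 q}{9} + \frac{2 x}{9}$)
$d{\left(13,y \right)} W = \left(- \frac{7}{3} + \frac{2}{9} \cdot 13 + \frac{2}{9} \left(-4\right)\right) \left(-99\right) = \left(- \frac{7}{3} + \frac{26}{9} - \frac{8}{9}\right) \left(-99\right) = \left(- \frac{1}{3}\right) \left(-99\right) = 33$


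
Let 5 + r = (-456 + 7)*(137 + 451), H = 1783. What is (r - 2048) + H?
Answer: -264282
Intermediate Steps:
r = -264017 (r = -5 + (-456 + 7)*(137 + 451) = -5 - 449*588 = -5 - 264012 = -264017)
(r - 2048) + H = (-264017 - 2048) + 1783 = -266065 + 1783 = -264282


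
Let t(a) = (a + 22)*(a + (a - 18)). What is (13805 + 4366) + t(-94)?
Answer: 33003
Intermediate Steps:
t(a) = (-18 + 2*a)*(22 + a) (t(a) = (22 + a)*(a + (-18 + a)) = (22 + a)*(-18 + 2*a) = (-18 + 2*a)*(22 + a))
(13805 + 4366) + t(-94) = (13805 + 4366) + (-396 + 2*(-94)**2 + 26*(-94)) = 18171 + (-396 + 2*8836 - 2444) = 18171 + (-396 + 17672 - 2444) = 18171 + 14832 = 33003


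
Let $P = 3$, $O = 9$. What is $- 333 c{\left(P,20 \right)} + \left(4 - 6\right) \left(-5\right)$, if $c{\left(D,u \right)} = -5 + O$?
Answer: $-1322$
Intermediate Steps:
$c{\left(D,u \right)} = 4$ ($c{\left(D,u \right)} = -5 + 9 = 4$)
$- 333 c{\left(P,20 \right)} + \left(4 - 6\right) \left(-5\right) = \left(-333\right) 4 + \left(4 - 6\right) \left(-5\right) = -1332 - -10 = -1332 + 10 = -1322$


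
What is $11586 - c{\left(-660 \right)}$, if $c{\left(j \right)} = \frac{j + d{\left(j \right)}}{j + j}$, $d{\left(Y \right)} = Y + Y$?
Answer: $\frac{23169}{2} \approx 11585.0$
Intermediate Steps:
$d{\left(Y \right)} = 2 Y$
$c{\left(j \right)} = \frac{3}{2}$ ($c{\left(j \right)} = \frac{j + 2 j}{j + j} = \frac{3 j}{2 j} = 3 j \frac{1}{2 j} = \frac{3}{2}$)
$11586 - c{\left(-660 \right)} = 11586 - \frac{3}{2} = \frac{23169}{2}$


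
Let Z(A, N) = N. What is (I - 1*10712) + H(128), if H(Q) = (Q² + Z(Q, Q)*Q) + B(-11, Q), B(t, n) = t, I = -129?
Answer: 21916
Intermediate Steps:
H(Q) = -11 + 2*Q² (H(Q) = (Q² + Q*Q) - 11 = (Q² + Q²) - 11 = 2*Q² - 11 = -11 + 2*Q²)
(I - 1*10712) + H(128) = (-129 - 1*10712) + (-11 + 2*128²) = (-129 - 10712) + (-11 + 2*16384) = -10841 + (-11 + 32768) = -10841 + 32757 = 21916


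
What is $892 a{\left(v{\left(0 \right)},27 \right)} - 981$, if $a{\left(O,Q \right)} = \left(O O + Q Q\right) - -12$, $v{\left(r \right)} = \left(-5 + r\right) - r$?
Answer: $682291$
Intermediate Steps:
$v{\left(r \right)} = -5$
$a{\left(O,Q \right)} = 12 + O^{2} + Q^{2}$ ($a{\left(O,Q \right)} = \left(O^{2} + Q^{2}\right) + 12 = 12 + O^{2} + Q^{2}$)
$892 a{\left(v{\left(0 \right)},27 \right)} - 981 = 892 \left(12 + \left(-5\right)^{2} + 27^{2}\right) - 981 = 892 \left(12 + 25 + 729\right) - 981 = 892 \cdot 766 - 981 = 683272 - 981 = 682291$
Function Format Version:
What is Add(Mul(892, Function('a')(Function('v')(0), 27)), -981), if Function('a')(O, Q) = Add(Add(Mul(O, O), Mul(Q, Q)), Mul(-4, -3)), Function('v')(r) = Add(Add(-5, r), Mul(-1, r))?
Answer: 682291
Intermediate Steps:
Function('v')(r) = -5
Function('a')(O, Q) = Add(12, Pow(O, 2), Pow(Q, 2)) (Function('a')(O, Q) = Add(Add(Pow(O, 2), Pow(Q, 2)), 12) = Add(12, Pow(O, 2), Pow(Q, 2)))
Add(Mul(892, Function('a')(Function('v')(0), 27)), -981) = Add(Mul(892, Add(12, Pow(-5, 2), Pow(27, 2))), -981) = Add(Mul(892, Add(12, 25, 729)), -981) = Add(Mul(892, 766), -981) = Add(683272, -981) = 682291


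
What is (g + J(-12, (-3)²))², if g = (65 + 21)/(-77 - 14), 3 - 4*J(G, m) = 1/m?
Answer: 133225/2683044 ≈ 0.049654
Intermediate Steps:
J(G, m) = ¾ - 1/(4*m)
g = -86/91 (g = 86/(-91) = 86*(-1/91) = -86/91 ≈ -0.94506)
(g + J(-12, (-3)²))² = (-86/91 + (-1 + 3*(-3)²)/(4*((-3)²)))² = (-86/91 + (¼)*(-1 + 3*9)/9)² = (-86/91 + (¼)*(⅑)*(-1 + 27))² = (-86/91 + (¼)*(⅑)*26)² = (-86/91 + 13/18)² = (-365/1638)² = 133225/2683044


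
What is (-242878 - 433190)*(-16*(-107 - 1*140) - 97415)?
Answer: 63187343484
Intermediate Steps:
(-242878 - 433190)*(-16*(-107 - 1*140) - 97415) = -676068*(-16*(-107 - 140) - 97415) = -676068*(-16*(-247) - 97415) = -676068*(3952 - 97415) = -676068*(-93463) = 63187343484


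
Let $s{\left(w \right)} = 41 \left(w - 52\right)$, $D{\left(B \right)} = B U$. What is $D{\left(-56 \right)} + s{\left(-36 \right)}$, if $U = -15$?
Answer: $-2768$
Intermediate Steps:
$D{\left(B \right)} = - 15 B$ ($D{\left(B \right)} = B \left(-15\right) = - 15 B$)
$s{\left(w \right)} = -2132 + 41 w$ ($s{\left(w \right)} = 41 \left(-52 + w\right) = -2132 + 41 w$)
$D{\left(-56 \right)} + s{\left(-36 \right)} = \left(-15\right) \left(-56\right) + \left(-2132 + 41 \left(-36\right)\right) = 840 - 3608 = -2768$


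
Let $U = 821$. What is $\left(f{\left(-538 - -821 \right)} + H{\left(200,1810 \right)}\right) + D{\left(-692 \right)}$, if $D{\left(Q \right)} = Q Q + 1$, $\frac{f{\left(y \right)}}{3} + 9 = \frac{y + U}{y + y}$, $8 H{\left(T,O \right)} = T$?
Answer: $\frac{135519885}{283} \approx 4.7887 \cdot 10^{5}$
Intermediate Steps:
$H{\left(T,O \right)} = \frac{T}{8}$
$f{\left(y \right)} = -27 + \frac{3 \left(821 + y\right)}{2 y}$ ($f{\left(y \right)} = -27 + 3 \frac{y + 821}{y + y} = -27 + 3 \frac{821 + y}{2 y} = -27 + \frac{3 \left(821 + y\right)}{2 y}$)
$D{\left(Q \right)} = 1 + Q^{2}$ ($D{\left(Q \right)} = Q^{2} + 1 = 1 + Q^{2}$)
$\left(f{\left(-538 - -821 \right)} + H{\left(200,1810 \right)}\right) + D{\left(-692 \right)} = \left(\frac{3 \left(821 - 17 \left(-538 - -821\right)\right)}{2 \left(-538 - -821\right)} + \frac{1}{8} \cdot 200\right) + \left(1 + \left(-692\right)^{2}\right) = \left(\frac{3 \left(821 - 17 \left(-538 + 821\right)\right)}{2 \left(-538 + 821\right)} + 25\right) + \left(1 + 478864\right) = \left(\frac{3 \left(821 - 4811\right)}{2 \cdot 283} + 25\right) + 478865 = \left(\frac{3}{2} \cdot \frac{1}{283} \left(821 - 4811\right) + 25\right) + 478865 = \left(\frac{3}{2} \cdot \frac{1}{283} \left(-3990\right) + 25\right) + 478865 = \left(- \frac{5985}{283} + 25\right) + 478865 = \frac{1090}{283} + 478865 = \frac{135519885}{283}$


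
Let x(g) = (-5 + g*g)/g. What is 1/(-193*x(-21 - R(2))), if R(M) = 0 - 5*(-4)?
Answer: 41/323468 ≈ 0.00012675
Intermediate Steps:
R(M) = 20 (R(M) = 0 + 20 = 20)
x(g) = (-5 + g²)/g
1/(-193*x(-21 - R(2))) = 1/(-193*((-21 - 1*20) - 5/(-21 - 1*20))) = 1/(-193*((-21 - 20) - 5/(-21 - 20))) = 1/(-193*(-41 - 5/(-41))) = 1/(-193*(-41 - 5*(-1/41))) = 1/(-193*(-41 + 5/41)) = 1/(-193*(-1676/41)) = 1/(323468/41) = 41/323468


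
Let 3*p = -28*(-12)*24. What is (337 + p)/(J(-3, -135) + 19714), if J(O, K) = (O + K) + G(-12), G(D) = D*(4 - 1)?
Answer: 605/3908 ≈ 0.15481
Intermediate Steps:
G(D) = 3*D (G(D) = D*3 = 3*D)
p = 2688 (p = (-28*(-12)*24)/3 = (336*24)/3 = (⅓)*8064 = 2688)
J(O, K) = -36 + K + O (J(O, K) = (O + K) + 3*(-12) = (K + O) - 36 = -36 + K + O)
(337 + p)/(J(-3, -135) + 19714) = (337 + 2688)/((-36 - 135 - 3) + 19714) = 3025/(-174 + 19714) = 3025/19540 = 3025*(1/19540) = 605/3908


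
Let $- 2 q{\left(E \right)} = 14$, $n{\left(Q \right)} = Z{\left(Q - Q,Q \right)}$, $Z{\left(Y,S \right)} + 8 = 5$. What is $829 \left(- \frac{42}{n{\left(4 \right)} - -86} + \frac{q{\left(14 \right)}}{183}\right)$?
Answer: $- \frac{6853343}{15189} \approx -451.2$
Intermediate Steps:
$Z{\left(Y,S \right)} = -3$ ($Z{\left(Y,S \right)} = -8 + 5 = -3$)
$n{\left(Q \right)} = -3$
$q{\left(E \right)} = -7$ ($q{\left(E \right)} = \left(- \frac{1}{2}\right) 14 = -7$)
$829 \left(- \frac{42}{n{\left(4 \right)} - -86} + \frac{q{\left(14 \right)}}{183}\right) = 829 \left(- \frac{42}{-3 - -86} - \frac{7}{183}\right) = 829 \left(- \frac{42}{-3 + 86} - \frac{7}{183}\right) = 829 \left(- \frac{42}{83} - \frac{7}{183}\right) = 829 \left(- \frac{8267}{15189}\right) = - \frac{6853343}{15189}$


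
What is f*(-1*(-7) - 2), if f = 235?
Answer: 1175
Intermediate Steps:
f*(-1*(-7) - 2) = 235*(-1*(-7) - 2) = 235*(7 - 2) = 235*5 = 1175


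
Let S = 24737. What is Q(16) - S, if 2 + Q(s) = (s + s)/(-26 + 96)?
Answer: -865849/35 ≈ -24739.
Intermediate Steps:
Q(s) = -2 + s/35 (Q(s) = -2 + (s + s)/(-26 + 96) = -2 + (2*s)/70 = -2 + (2*s)*(1/70) = -2 + s/35)
Q(16) - S = (-2 + (1/35)*16) - 1*24737 = (-2 + 16/35) - 24737 = -54/35 - 24737 = -865849/35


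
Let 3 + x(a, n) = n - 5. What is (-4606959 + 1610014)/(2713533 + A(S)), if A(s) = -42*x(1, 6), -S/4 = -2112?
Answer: -2996945/2713617 ≈ -1.1044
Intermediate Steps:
x(a, n) = -8 + n (x(a, n) = -3 + (n - 5) = -3 + (-5 + n) = -8 + n)
S = 8448 (S = -4*(-2112) = 8448)
A(s) = 84 (A(s) = -42*(-8 + 6) = -42*(-2) = 84)
(-4606959 + 1610014)/(2713533 + A(S)) = (-4606959 + 1610014)/(2713533 + 84) = -2996945/2713617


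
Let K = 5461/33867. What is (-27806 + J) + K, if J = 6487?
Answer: -722005112/33867 ≈ -21319.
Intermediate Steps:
K = 5461/33867 (K = 5461*(1/33867) = 5461/33867 ≈ 0.16125)
(-27806 + J) + K = (-27806 + 6487) + 5461/33867 = -21319 + 5461/33867 = -722005112/33867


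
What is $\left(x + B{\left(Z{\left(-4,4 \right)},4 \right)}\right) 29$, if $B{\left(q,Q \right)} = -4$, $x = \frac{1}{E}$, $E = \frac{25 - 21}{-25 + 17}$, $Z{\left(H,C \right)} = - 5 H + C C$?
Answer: $-174$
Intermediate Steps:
$Z{\left(H,C \right)} = C^{2} - 5 H$ ($Z{\left(H,C \right)} = - 5 H + C^{2} = C^{2} - 5 H$)
$E = - \frac{1}{2}$ ($E = \frac{4}{-8} = 4 \left(- \frac{1}{8}\right) = - \frac{1}{2} \approx -0.5$)
$x = -2$ ($x = \frac{1}{- \frac{1}{2}} = -2$)
$\left(x + B{\left(Z{\left(-4,4 \right)},4 \right)}\right) 29 = \left(-2 - 4\right) 29 = \left(-6\right) 29 = -174$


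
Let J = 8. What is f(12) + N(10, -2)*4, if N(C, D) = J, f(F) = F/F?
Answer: 33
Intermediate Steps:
f(F) = 1
N(C, D) = 8
f(12) + N(10, -2)*4 = 1 + 8*4 = 1 + 32 = 33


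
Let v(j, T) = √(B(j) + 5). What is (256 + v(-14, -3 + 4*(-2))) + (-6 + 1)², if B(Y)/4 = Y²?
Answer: 281 + √789 ≈ 309.09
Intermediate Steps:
B(Y) = 4*Y²
v(j, T) = √(5 + 4*j²) (v(j, T) = √(4*j² + 5) = √(5 + 4*j²))
(256 + v(-14, -3 + 4*(-2))) + (-6 + 1)² = (256 + √(5 + 4*(-14)²)) + (-6 + 1)² = (256 + √(5 + 4*196)) + (-5)² = (256 + √(5 + 784)) + 25 = (256 + √789) + 25 = 281 + √789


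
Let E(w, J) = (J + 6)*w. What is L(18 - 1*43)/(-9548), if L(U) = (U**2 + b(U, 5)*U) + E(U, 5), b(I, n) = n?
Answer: -225/9548 ≈ -0.023565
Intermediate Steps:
E(w, J) = w*(6 + J) (E(w, J) = (6 + J)*w = w*(6 + J))
L(U) = U**2 + 16*U (L(U) = (U**2 + 5*U) + U*(6 + 5) = (U**2 + 5*U) + U*11 = (U**2 + 5*U) + 11*U = U**2 + 16*U)
L(18 - 1*43)/(-9548) = ((18 - 1*43)*(16 + (18 - 1*43)))/(-9548) = ((18 - 43)*(16 + (18 - 43)))*(-1/9548) = -25*(16 - 25)*(-1/9548) = -25*(-9)*(-1/9548) = 225*(-1/9548) = -225/9548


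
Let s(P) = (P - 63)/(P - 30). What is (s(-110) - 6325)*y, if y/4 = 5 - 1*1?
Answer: -3541308/35 ≈ -1.0118e+5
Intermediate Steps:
s(P) = (-63 + P)/(-30 + P)
y = 16 (y = 4*(5 - 1*1) = 4*(5 - 1) = 4*4 = 16)
(s(-110) - 6325)*y = ((-63 - 110)/(-30 - 110) - 6325)*16 = (-173/(-140) - 6325)*16 = (-1/140*(-173) - 6325)*16 = (173/140 - 6325)*16 = -885327/140*16 = -3541308/35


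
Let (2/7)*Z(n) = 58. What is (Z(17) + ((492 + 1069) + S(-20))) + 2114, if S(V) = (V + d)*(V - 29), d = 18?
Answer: 3976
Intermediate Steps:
Z(n) = 203 (Z(n) = (7/2)*58 = 203)
S(V) = (-29 + V)*(18 + V) (S(V) = (V + 18)*(V - 29) = (18 + V)*(-29 + V) = (-29 + V)*(18 + V))
(Z(17) + ((492 + 1069) + S(-20))) + 2114 = (203 + ((492 + 1069) + (-522 + (-20)**2 - 11*(-20)))) + 2114 = (203 + (1561 + (-522 + 400 + 220))) + 2114 = (203 + (1561 + 98)) + 2114 = (203 + 1659) + 2114 = 1862 + 2114 = 3976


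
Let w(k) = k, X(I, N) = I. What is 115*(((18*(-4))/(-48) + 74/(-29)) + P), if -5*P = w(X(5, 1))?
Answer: -13685/58 ≈ -235.95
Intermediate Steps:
P = -1 (P = -1/5*5 = -1)
115*(((18*(-4))/(-48) + 74/(-29)) + P) = 115*(((18*(-4))/(-48) + 74/(-29)) - 1) = 115*((-72*(-1/48) + 74*(-1/29)) - 1) = 115*((3/2 - 74/29) - 1) = 115*(-61/58 - 1) = 115*(-119/58) = -13685/58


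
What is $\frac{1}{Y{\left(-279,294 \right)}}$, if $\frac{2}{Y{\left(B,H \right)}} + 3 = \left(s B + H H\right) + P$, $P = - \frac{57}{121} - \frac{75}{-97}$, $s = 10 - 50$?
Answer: $\frac{1145452587}{23474} \approx 48797.0$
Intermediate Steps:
$s = -40$ ($s = 10 - 50 = -40$)
$P = \frac{3546}{11737}$ ($P = \left(-57\right) \frac{1}{121} - - \frac{75}{97} = - \frac{57}{121} + \frac{75}{97} = \frac{3546}{11737} \approx 0.30212$)
$Y{\left(B,H \right)} = \frac{2}{- \frac{31665}{11737} + H^{2} - 40 B}$ ($Y{\left(B,H \right)} = \frac{2}{-3 - \left(- \frac{3546}{11737} + 40 B - H H\right)} = \frac{2}{-3 - \left(- \frac{3546}{11737} - H^{2} + 40 B\right)} = \frac{2}{-3 + \left(\frac{3546}{11737} + H^{2} - 40 B\right)} = \frac{2}{- \frac{31665}{11737} + H^{2} - 40 B}$)
$\frac{1}{Y{\left(-279,294 \right)}} = \frac{1}{23474 \frac{1}{-31665 - -130984920 + 11737 \cdot 294^{2}}} = \frac{1}{23474 \frac{1}{-31665 + 130984920 + 11737 \cdot 86436}} = \frac{1}{23474 \frac{1}{-31665 + 130984920 + 1014499332}} = \frac{1}{23474 \cdot \frac{1}{1145452587}} = \frac{1}{\frac{23474}{1145452587}} = \frac{1145452587}{23474}$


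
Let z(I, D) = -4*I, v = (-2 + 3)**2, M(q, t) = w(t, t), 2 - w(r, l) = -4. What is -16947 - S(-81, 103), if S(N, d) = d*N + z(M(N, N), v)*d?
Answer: -6132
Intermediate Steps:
w(r, l) = 6 (w(r, l) = 2 - 1*(-4) = 2 + 4 = 6)
M(q, t) = 6
v = 1 (v = 1**2 = 1)
S(N, d) = -24*d + N*d (S(N, d) = d*N + (-4*6)*d = N*d - 24*d = -24*d + N*d)
-16947 - S(-81, 103) = -16947 - 103*(-24 - 81) = -16947 - 103*(-105) = -16947 - 1*(-10815) = -16947 + 10815 = -6132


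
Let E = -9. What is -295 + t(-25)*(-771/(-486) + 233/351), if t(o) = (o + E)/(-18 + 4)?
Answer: -609761/2106 ≈ -289.54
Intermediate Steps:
t(o) = 9/14 - o/14 (t(o) = (o - 9)/(-18 + 4) = (-9 + o)/(-14) = (-9 + o)*(-1/14) = 9/14 - o/14)
-295 + t(-25)*(-771/(-486) + 233/351) = -295 + (9/14 - 1/14*(-25))*(-771/(-486) + 233/351) = -295 + (9/14 + 25/14)*(-771*(-1/486) + 233*(1/351)) = -295 + 17*(257/162 + 233/351)/7 = -295 + (17/7)*(4739/2106) = -295 + 11509/2106 = -609761/2106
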